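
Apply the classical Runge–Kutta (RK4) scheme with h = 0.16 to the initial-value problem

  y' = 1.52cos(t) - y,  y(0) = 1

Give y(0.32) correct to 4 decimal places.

1.1348

RK4: k1 = f(t_n, y_n); k2 = f(t_n + h/2, y_n + (h/2)·k1); k3 = f(t_n + h/2, y_n + (h/2)·k2); k4 = f(t_n + h, y_n + h·k3); y_{n+1} = y_n + (h/6)·(k1 + 2k2 + 2k3 + k4).
t=0.000000, y=1.000000:
  k1 = f(0.000000, 1.000000) = 0.520000
  k2 = f(0.080000, 1.041600) = 0.473539
  k3 = f(0.080000, 1.037883) = 0.477256
  k4 = f(0.160000, 1.076361) = 0.424225
  y ← 1.000000 + (0.16/6)·(k1 + 2k2 + 2k3 + k4) = 1.075888
t=0.160000, y=1.075888:
  k1 = f(0.160000, 1.075888) = 0.424697
  k2 = f(0.240000, 1.109864) = 0.366570
  k3 = f(0.240000, 1.105214) = 0.371220
  k4 = f(0.320000, 1.135284) = 0.307554
  y ← 1.075888 + (0.16/6)·(k1 + 2k2 + 2k3 + k4) = 1.134764
y(0.32) ≈ 1.1348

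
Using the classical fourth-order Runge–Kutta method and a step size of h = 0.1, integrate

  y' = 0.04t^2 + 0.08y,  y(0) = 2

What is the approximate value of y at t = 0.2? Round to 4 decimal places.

RK4: k1 = f(t_n, y_n); k2 = f(t_n + h/2, y_n + (h/2)·k1); k3 = f(t_n + h/2, y_n + (h/2)·k2); k4 = f(t_n + h, y_n + h·k3); y_{n+1} = y_n + (h/6)·(k1 + 2k2 + 2k3 + k4).
t=0.000000, y=2.000000:
  k1 = f(0.000000, 2.000000) = 0.160000
  k2 = f(0.050000, 2.008000) = 0.160740
  k3 = f(0.050000, 2.008037) = 0.160743
  k4 = f(0.100000, 2.016074) = 0.161686
  y ← 2.000000 + (0.1/6)·(k1 + 2k2 + 2k3 + k4) = 2.016078
t=0.100000, y=2.016078:
  k1 = f(0.100000, 2.016078) = 0.161686
  k2 = f(0.150000, 2.024162) = 0.162833
  k3 = f(0.150000, 2.024219) = 0.162838
  k4 = f(0.200000, 2.032361) = 0.164189
  y ← 2.016078 + (0.1/6)·(k1 + 2k2 + 2k3 + k4) = 2.032364
y(0.2) ≈ 2.0324

2.0324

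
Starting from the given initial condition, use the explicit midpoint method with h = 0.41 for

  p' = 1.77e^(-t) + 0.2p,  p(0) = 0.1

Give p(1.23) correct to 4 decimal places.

1.5801

Midpoint: k1 = f(t_n, p_n); k2 = f(t_n + h/2, p_n + (h/2)·k1); p_{n+1} = p_n + h·k2.
t=0.000000, p=0.100000:
  k1 = f(0.000000, 0.100000) = 1.790000
  k2 = f(0.205000, 0.466950) = 1.535316
  p ← 0.100000 + 0.41·1.535316 = 0.729479
t=0.410000, p=0.729479:
  k1 = f(0.410000, 0.729479) = 1.320557
  k2 = f(0.615000, 1.000194) = 1.156973
  p ← 0.729479 + 0.41·1.156973 = 1.203838
t=0.820000, p=1.203838:
  k1 = f(0.820000, 1.203838) = 1.020332
  k2 = f(1.025000, 1.413006) = 0.917671
  p ← 1.203838 + 0.41·0.917671 = 1.580084
p(1.23) ≈ 1.5801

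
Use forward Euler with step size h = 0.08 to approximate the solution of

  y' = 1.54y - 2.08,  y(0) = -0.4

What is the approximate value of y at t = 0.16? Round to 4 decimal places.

Euler: y_{n+1} = y_n + h·f(t_n, y_n).
t=0.000000, y=-0.400000: f=-2.696000 → y ← -0.400000 + 0.08·(-2.696000) = -0.615680
t=0.080000, y=-0.615680: f=-3.028147 → y ← -0.615680 + 0.08·(-3.028147) = -0.857932
y(0.16) ≈ -0.8579

-0.8579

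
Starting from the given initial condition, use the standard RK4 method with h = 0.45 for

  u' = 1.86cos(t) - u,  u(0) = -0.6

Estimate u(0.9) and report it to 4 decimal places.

RK4: k1 = f(t_n, u_n); k2 = f(t_n + h/2, u_n + (h/2)·k1); k3 = f(t_n + h/2, u_n + (h/2)·k2); k4 = f(t_n + h, u_n + h·k3); u_{n+1} = u_n + (h/6)·(k1 + 2k2 + 2k3 + k4).
t=0.000000, u=-0.600000:
  k1 = f(0.000000, -0.600000) = 2.460000
  k2 = f(0.225000, -0.046500) = 1.859617
  k3 = f(0.225000, -0.181586) = 1.994703
  k4 = f(0.450000, 0.297616) = 1.377215
  u ← -0.600000 + (0.45/6)·(k1 + 2k2 + 2k3 + k4) = 0.265939
t=0.450000, u=0.265939:
  k1 = f(0.450000, 0.265939) = 1.408892
  k2 = f(0.675000, 0.582940) = 0.869175
  k3 = f(0.675000, 0.461504) = 0.990611
  k4 = f(0.900000, 0.711714) = 0.444480
  u ← 0.265939 + (0.45/6)·(k1 + 2k2 + 2k3 + k4) = 0.683910
u(0.9) ≈ 0.6839

0.6839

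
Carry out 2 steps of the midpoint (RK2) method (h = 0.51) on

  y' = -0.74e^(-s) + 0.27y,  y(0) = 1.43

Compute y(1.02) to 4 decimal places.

Midpoint: k1 = f(s_n, y_n); k2 = f(s_n + h/2, y_n + (h/2)·k1); y_{n+1} = y_n + h·k2.
s=0.000000, y=1.430000:
  k1 = f(0.000000, 1.430000) = -0.353900
  k2 = f(0.255000, 1.339755) = -0.211704
  y ← 1.430000 + 0.51·(-0.211704) = 1.322031
s=0.510000, y=1.322031:
  k1 = f(0.510000, 1.322031) = -0.087418
  k2 = f(0.765000, 1.299739) = 0.006582
  y ← 1.322031 + 0.51·0.006582 = 1.325388
y(1.02) ≈ 1.3254

1.3254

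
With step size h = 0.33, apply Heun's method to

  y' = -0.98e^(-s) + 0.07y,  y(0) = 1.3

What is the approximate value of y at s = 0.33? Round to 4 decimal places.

1.0487

Heun: k1 = f(s_n, y_n); k2 = f(s_n + h, y_n + h·k1); y_{n+1} = y_n + (h/2)·(k1 + k2).
s=0.000000, y=1.300000:
  k1 = f(0.000000, 1.300000) = -0.889000
  k2 = f(0.330000, 1.006630) = -0.634081
  y ← 1.300000 + (0.33/2)·(-0.889000 + (-0.634081)) = 1.048692
y(0.33) ≈ 1.0487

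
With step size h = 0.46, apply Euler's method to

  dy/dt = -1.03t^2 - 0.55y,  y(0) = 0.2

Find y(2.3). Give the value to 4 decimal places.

Euler: y_{n+1} = y_n + h·f(t_n, y_n).
t=0.000000, y=0.200000: f=-0.110000 → y ← 0.200000 + 0.46·(-0.110000) = 0.149400
t=0.460000, y=0.149400: f=-0.300118 → y ← 0.149400 + 0.46·(-0.300118) = 0.011346
t=0.920000, y=0.011346: f=-0.878032 → y ← 0.011346 + 0.46·(-0.878032) = -0.392549
t=1.380000, y=-0.392549: f=-1.745630 → y ← -0.392549 + 0.46·(-1.745630) = -1.195539
t=1.840000, y=-1.195539: f=-2.829622 → y ← -1.195539 + 0.46·(-2.829622) = -2.497165
y(2.3) ≈ -2.4972

-2.4972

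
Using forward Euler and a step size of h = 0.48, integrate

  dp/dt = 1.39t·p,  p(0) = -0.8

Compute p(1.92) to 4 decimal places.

-3.3975

Euler: p_{n+1} = p_n + h·f(t_n, p_n).
t=0.000000, p=-0.800000: f=0.000000 → p ← -0.800000 + 0.48·0.000000 = -0.800000
t=0.480000, p=-0.800000: f=-0.533760 → p ← -0.800000 + 0.48·(-0.533760) = -1.056205
t=0.960000, p=-1.056205: f=-1.409400 → p ← -1.056205 + 0.48·(-1.409400) = -1.732717
t=1.440000, p=-1.732717: f=-3.468206 → p ← -1.732717 + 0.48·(-3.468206) = -3.397455
p(1.92) ≈ -3.3975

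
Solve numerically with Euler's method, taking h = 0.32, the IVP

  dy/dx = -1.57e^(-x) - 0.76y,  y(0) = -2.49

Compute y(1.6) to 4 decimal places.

-1.3781

Euler: y_{n+1} = y_n + h·f(x_n, y_n).
x=0.000000, y=-2.490000: f=0.322400 → y ← -2.490000 + 0.32·0.322400 = -2.386832
x=0.320000, y=-2.386832: f=0.673938 → y ← -2.386832 + 0.32·0.673938 = -2.171172
x=0.640000, y=-2.171172: f=0.822241 → y ← -2.171172 + 0.32·0.822241 = -1.908054
x=0.960000, y=-1.908054: f=0.848980 → y ← -1.908054 + 0.32·0.848980 = -1.636381
x=1.280000, y=-1.636381: f=0.807131 → y ← -1.636381 + 0.32·0.807131 = -1.378099
y(1.6) ≈ -1.3781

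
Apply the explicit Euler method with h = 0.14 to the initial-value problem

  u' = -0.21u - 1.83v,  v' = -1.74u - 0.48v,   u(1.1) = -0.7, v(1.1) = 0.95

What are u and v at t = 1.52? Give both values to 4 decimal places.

-1.4422, 1.4133

Euler on (u,v): u_{n+1} = u_n + h·u', v_{n+1} = v_n + h·v'.
1.100000: (-0.700000, 0.950000); f=(-1.591500, 0.762000) → (-0.922810, 1.056680)
1.240000: (-0.922810, 1.056680); f=(-1.739934, 1.098483) → (-1.166401, 1.210468)
1.380000: (-1.166401, 1.210468); f=(-1.970212, 1.448513) → (-1.442230, 1.413259)
(u(1.52), v(1.52)) ≈ (-1.4422, 1.4133)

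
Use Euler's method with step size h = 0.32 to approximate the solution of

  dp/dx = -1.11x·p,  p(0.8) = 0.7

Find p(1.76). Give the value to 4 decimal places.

0.1474

Euler: p_{n+1} = p_n + h·f(x_n, p_n).
x=0.800000, p=0.700000: f=-0.621600 → p ← 0.700000 + 0.32·(-0.621600) = 0.501088
x=1.120000, p=0.501088: f=-0.622953 → p ← 0.501088 + 0.32·(-0.622953) = 0.301743
x=1.440000, p=0.301743: f=-0.482306 → p ← 0.301743 + 0.32·(-0.482306) = 0.147405
p(1.76) ≈ 0.1474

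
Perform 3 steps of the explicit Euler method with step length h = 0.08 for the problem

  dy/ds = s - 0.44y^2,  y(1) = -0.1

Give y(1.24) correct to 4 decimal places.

0.1587

Euler: y_{n+1} = y_n + h·f(s_n, y_n).
s=1.000000, y=-0.100000: f=0.995600 → y ← -0.100000 + 0.08·0.995600 = -0.020352
s=1.080000, y=-0.020352: f=1.079818 → y ← -0.020352 + 0.08·1.079818 = 0.066033
s=1.160000, y=0.066033: f=1.158081 → y ← 0.066033 + 0.08·1.158081 = 0.158680
y(1.24) ≈ 0.1587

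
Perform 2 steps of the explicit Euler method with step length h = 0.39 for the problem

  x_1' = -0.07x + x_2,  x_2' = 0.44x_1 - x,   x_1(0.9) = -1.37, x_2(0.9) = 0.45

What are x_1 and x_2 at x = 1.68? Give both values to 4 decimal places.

-1.3074, -0.8484

Euler on (x_1,x_2): x_1_{n+1} = x_1_n + h·x_1', x_2_{n+1} = x_2_n + h·x_2'.
0.900000: (-1.370000, 0.450000); f=(0.387000, -1.502800) → (-1.219070, -0.136092)
1.290000: (-1.219070, -0.136092); f=(-0.226392, -1.826391) → (-1.307363, -0.848384)
(x_1(1.68), x_2(1.68)) ≈ (-1.3074, -0.8484)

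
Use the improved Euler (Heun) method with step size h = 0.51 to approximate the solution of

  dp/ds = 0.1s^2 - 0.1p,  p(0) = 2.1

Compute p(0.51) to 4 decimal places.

Heun: k1 = f(s_n, p_n); k2 = f(s_n + h, p_n + h·k1); p_{n+1} = p_n + (h/2)·(k1 + k2).
s=0.000000, p=2.100000:
  k1 = f(0.000000, 2.100000) = -0.210000
  k2 = f(0.510000, 1.992900) = -0.173280
  p ← 2.100000 + (0.51/2)·(-0.210000 + (-0.173280)) = 2.002264
p(0.51) ≈ 2.0023

2.0023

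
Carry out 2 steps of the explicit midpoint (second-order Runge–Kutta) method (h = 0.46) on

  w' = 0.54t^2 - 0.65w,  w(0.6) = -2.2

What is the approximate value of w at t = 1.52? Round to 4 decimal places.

-0.7341

Midpoint: k1 = f(t_n, w_n); k2 = f(t_n + h/2, w_n + (h/2)·k1); w_{n+1} = w_n + h·k2.
t=0.600000, w=-2.200000:
  k1 = f(0.600000, -2.200000) = 1.624400
  k2 = f(0.830000, -1.826388) = 1.559158
  w ← -2.200000 + 0.46·1.559158 = -1.482787
t=1.060000, w=-1.482787:
  k1 = f(1.060000, -1.482787) = 1.570556
  k2 = f(1.290000, -1.121559) = 1.627628
  w ← -1.482787 + 0.46·1.627628 = -0.734079
w(1.52) ≈ -0.7341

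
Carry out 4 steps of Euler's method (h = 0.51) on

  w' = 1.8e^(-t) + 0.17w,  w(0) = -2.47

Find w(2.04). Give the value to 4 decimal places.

Euler: w_{n+1} = w_n + h·f(t_n, w_n).
t=0.000000, w=-2.470000: f=1.380100 → w ← -2.470000 + 0.51·1.380100 = -1.766149
t=0.510000, w=-1.766149: f=0.780647 → w ← -1.766149 + 0.51·0.780647 = -1.368019
t=1.020000, w=-1.368019: f=0.416508 → w ← -1.368019 + 0.51·0.416508 = -1.155600
t=1.530000, w=-1.155600: f=0.193312 → w ← -1.155600 + 0.51·0.193312 = -1.057011
w(2.04) ≈ -1.0570

-1.0570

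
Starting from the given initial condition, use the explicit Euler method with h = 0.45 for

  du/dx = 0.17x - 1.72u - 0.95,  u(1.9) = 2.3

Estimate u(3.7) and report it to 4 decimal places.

Euler: u_{n+1} = u_n + h·f(x_n, u_n).
x=1.900000, u=2.300000: f=-4.583000 → u ← 2.300000 + 0.45·(-4.583000) = 0.237650
x=2.350000, u=0.237650: f=-0.959258 → u ← 0.237650 + 0.45·(-0.959258) = -0.194016
x=2.800000, u=-0.194016: f=-0.140292 → u ← -0.194016 + 0.45·(-0.140292) = -0.257148
x=3.250000, u=-0.257148: f=0.044794 → u ← -0.257148 + 0.45·0.044794 = -0.236990
u(3.7) ≈ -0.2370

-0.2370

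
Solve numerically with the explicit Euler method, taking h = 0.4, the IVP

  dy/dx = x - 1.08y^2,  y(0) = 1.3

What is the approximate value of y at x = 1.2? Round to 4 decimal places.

Euler: y_{n+1} = y_n + h·f(x_n, y_n).
x=0.000000, y=1.300000: f=-1.825200 → y ← 1.300000 + 0.4·(-1.825200) = 0.569920
x=0.400000, y=0.569920: f=0.049206 → y ← 0.569920 + 0.4·0.049206 = 0.589603
x=0.800000, y=0.589603: f=0.424558 → y ← 0.589603 + 0.4·0.424558 = 0.759426
y(1.2) ≈ 0.7594

0.7594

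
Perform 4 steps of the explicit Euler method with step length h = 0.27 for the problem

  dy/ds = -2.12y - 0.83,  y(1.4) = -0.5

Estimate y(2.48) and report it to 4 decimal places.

Euler: y_{n+1} = y_n + h·f(s_n, y_n).
s=1.400000, y=-0.500000: f=0.230000 → y ← -0.500000 + 0.27·0.230000 = -0.437900
s=1.670000, y=-0.437900: f=0.098348 → y ← -0.437900 + 0.27·0.098348 = -0.411346
s=1.940000, y=-0.411346: f=0.042054 → y ← -0.411346 + 0.27·0.042054 = -0.399992
s=2.210000, y=-0.399992: f=0.017982 → y ← -0.399992 + 0.27·0.017982 = -0.395136
y(2.48) ≈ -0.3951

-0.3951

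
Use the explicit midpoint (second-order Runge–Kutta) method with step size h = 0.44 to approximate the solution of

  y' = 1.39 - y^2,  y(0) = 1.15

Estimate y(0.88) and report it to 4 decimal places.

Midpoint: k1 = f(t_n, y_n); k2 = f(t_n + h/2, y_n + (h/2)·k1); y_{n+1} = y_n + h·k2.
t=0.000000, y=1.150000:
  k1 = f(0.000000, 1.150000) = 0.067500
  k2 = f(0.220000, 1.164850) = 0.033124
  y ← 1.150000 + 0.44·0.033124 = 1.164575
t=0.440000, y=1.164575:
  k1 = f(0.440000, 1.164575) = 0.033766
  k2 = f(0.660000, 1.172003) = 0.016408
  y ← 1.164575 + 0.44·0.016408 = 1.171795
y(0.88) ≈ 1.1718

1.1718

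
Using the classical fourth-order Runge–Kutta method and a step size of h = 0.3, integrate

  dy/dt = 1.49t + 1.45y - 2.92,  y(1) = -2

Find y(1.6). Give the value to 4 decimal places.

RK4: k1 = f(t_n, y_n); k2 = f(t_n + h/2, y_n + (h/2)·k1); k3 = f(t_n + h/2, y_n + (h/2)·k2); k4 = f(t_n + h, y_n + h·k3); y_{n+1} = y_n + (h/6)·(k1 + 2k2 + 2k3 + k4).
t=1.000000, y=-2.000000:
  k1 = f(1.000000, -2.000000) = -4.330000
  k2 = f(1.150000, -2.649500) = -5.048275
  k3 = f(1.150000, -2.757241) = -5.204500
  k4 = f(1.300000, -3.561350) = -6.146957
  y ← -2.000000 + (0.3/6)·(k1 + 2k2 + 2k3 + k4) = -3.549125
t=1.300000, y=-3.549125:
  k1 = f(1.300000, -3.549125) = -6.129232
  k2 = f(1.450000, -4.468510) = -7.238840
  k3 = f(1.450000, -4.634951) = -7.480179
  k4 = f(1.600000, -5.793179) = -8.936110
  y ← -3.549125 + (0.3/6)·(k1 + 2k2 + 2k3 + k4) = -5.774294
y(1.6) ≈ -5.7743

-5.7743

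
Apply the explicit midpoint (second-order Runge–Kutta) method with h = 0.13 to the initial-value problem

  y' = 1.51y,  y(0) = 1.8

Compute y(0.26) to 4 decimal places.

2.6597

Midpoint: k1 = f(s_n, y_n); k2 = f(s_n + h/2, y_n + (h/2)·k1); y_{n+1} = y_n + h·k2.
s=0.000000, y=1.800000:
  k1 = f(0.000000, 1.800000) = 2.718000
  k2 = f(0.065000, 1.976670) = 2.984772
  y ← 1.800000 + 0.13·2.984772 = 2.188020
s=0.130000, y=2.188020:
  k1 = f(0.130000, 2.188020) = 3.303911
  k2 = f(0.195000, 2.402775) = 3.628190
  y ← 2.188020 + 0.13·3.628190 = 2.659685
y(0.26) ≈ 2.6597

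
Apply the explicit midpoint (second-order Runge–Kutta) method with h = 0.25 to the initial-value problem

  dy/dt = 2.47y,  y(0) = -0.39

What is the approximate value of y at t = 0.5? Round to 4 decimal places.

-1.2751

Midpoint: k1 = f(t_n, y_n); k2 = f(t_n + h/2, y_n + (h/2)·k1); y_{n+1} = y_n + h·k2.
t=0.000000, y=-0.390000:
  k1 = f(0.000000, -0.390000) = -0.963300
  k2 = f(0.125000, -0.510413) = -1.260719
  y ← -0.390000 + 0.25·(-1.260719) = -0.705180
t=0.250000, y=-0.705180:
  k1 = f(0.250000, -0.705180) = -1.741794
  k2 = f(0.375000, -0.922904) = -2.279573
  y ← -0.705180 + 0.25·(-2.279573) = -1.275073
y(0.5) ≈ -1.2751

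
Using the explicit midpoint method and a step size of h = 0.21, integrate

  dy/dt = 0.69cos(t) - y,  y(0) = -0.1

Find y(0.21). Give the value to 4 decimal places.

0.0477

Midpoint: k1 = f(t_n, y_n); k2 = f(t_n + h/2, y_n + (h/2)·k1); y_{n+1} = y_n + h·k2.
t=0.000000, y=-0.100000:
  k1 = f(0.000000, -0.100000) = 0.790000
  k2 = f(0.105000, -0.017050) = 0.703250
  y ← -0.100000 + 0.21·0.703250 = 0.047682
y(0.21) ≈ 0.0477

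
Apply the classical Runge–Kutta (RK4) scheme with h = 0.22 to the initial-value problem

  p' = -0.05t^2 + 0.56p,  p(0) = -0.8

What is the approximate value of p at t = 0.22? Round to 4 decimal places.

-0.9051

RK4: k1 = f(t_n, p_n); k2 = f(t_n + h/2, p_n + (h/2)·k1); k3 = f(t_n + h/2, p_n + (h/2)·k2); k4 = f(t_n + h, p_n + h·k3); p_{n+1} = p_n + (h/6)·(k1 + 2k2 + 2k3 + k4).
t=0.000000, p=-0.800000:
  k1 = f(0.000000, -0.800000) = -0.448000
  k2 = f(0.110000, -0.849280) = -0.476202
  k3 = f(0.110000, -0.852382) = -0.477939
  k4 = f(0.220000, -0.905147) = -0.509302
  p ← -0.800000 + (0.22/6)·(k1 + 2k2 + 2k3 + k4) = -0.905071
p(0.22) ≈ -0.9051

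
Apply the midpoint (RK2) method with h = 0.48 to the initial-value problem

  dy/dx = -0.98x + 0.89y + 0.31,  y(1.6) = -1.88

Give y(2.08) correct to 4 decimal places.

-3.7004

Midpoint: k1 = f(x_n, y_n); k2 = f(x_n + h/2, y_n + (h/2)·k1); y_{n+1} = y_n + h·k2.
x=1.600000, y=-1.880000:
  k1 = f(1.600000, -1.880000) = -2.931200
  k2 = f(1.840000, -2.583488) = -3.792504
  y ← -1.880000 + 0.48·(-3.792504) = -3.700402
y(2.08) ≈ -3.7004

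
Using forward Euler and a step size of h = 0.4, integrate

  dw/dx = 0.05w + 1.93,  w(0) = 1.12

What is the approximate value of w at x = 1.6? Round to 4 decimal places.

Euler: w_{n+1} = w_n + h·f(x_n, w_n).
x=0.000000, w=1.120000: f=1.986000 → w ← 1.120000 + 0.4·1.986000 = 1.914400
x=0.400000, w=1.914400: f=2.025720 → w ← 1.914400 + 0.4·2.025720 = 2.724688
x=0.800000, w=2.724688: f=2.066234 → w ← 2.724688 + 0.4·2.066234 = 3.551182
x=1.200000, w=3.551182: f=2.107559 → w ← 3.551182 + 0.4·2.107559 = 4.394205
w(1.6) ≈ 4.3942

4.3942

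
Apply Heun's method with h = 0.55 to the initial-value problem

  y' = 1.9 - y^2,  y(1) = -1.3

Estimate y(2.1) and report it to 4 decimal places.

-0.5444

Heun: k1 = f(x_n, y_n); k2 = f(x_n + h, y_n + h·k1); y_{n+1} = y_n + (h/2)·(k1 + k2).
x=1.000000, y=-1.300000:
  k1 = f(1.000000, -1.300000) = 0.210000
  k2 = f(1.550000, -1.184500) = 0.496960
  y ← -1.300000 + (0.55/2)·(0.210000 + 0.496960) = -1.105586
x=1.550000, y=-1.105586:
  k1 = f(1.550000, -1.105586) = 0.677679
  k2 = f(2.100000, -0.732862) = 1.362913
  y ← -1.105586 + (0.55/2)·(0.677679 + 1.362913) = -0.544423
y(2.1) ≈ -0.5444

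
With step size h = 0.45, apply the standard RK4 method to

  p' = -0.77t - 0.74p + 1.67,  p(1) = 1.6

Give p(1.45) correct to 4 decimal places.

1.4213

RK4: k1 = f(t_n, p_n); k2 = f(t_n + h/2, p_n + (h/2)·k1); k3 = f(t_n + h/2, p_n + (h/2)·k2); k4 = f(t_n + h, p_n + h·k3); p_{n+1} = p_n + (h/6)·(k1 + 2k2 + 2k3 + k4).
t=1.000000, p=1.600000:
  k1 = f(1.000000, 1.600000) = -0.284000
  k2 = f(1.225000, 1.536100) = -0.409964
  k3 = f(1.225000, 1.507758) = -0.388991
  k4 = f(1.450000, 1.424954) = -0.500966
  p ← 1.600000 + (0.45/6)·(k1 + 2k2 + 2k3 + k4) = 1.421284
p(1.45) ≈ 1.4213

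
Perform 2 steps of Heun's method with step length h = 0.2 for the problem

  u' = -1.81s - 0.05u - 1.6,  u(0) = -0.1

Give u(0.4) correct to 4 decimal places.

-0.8757

Heun: k1 = f(s_n, u_n); k2 = f(s_n + h, u_n + h·k1); u_{n+1} = u_n + (h/2)·(k1 + k2).
s=0.000000, u=-0.100000:
  k1 = f(0.000000, -0.100000) = -1.595000
  k2 = f(0.200000, -0.419000) = -1.941050
  u ← -0.100000 + (0.2/2)·(-1.595000 + (-1.941050)) = -0.453605
s=0.200000, u=-0.453605:
  k1 = f(0.200000, -0.453605) = -1.939320
  k2 = f(0.400000, -0.841469) = -2.281927
  u ← -0.453605 + (0.2/2)·(-1.939320 + (-2.281927)) = -0.875730
u(0.4) ≈ -0.8757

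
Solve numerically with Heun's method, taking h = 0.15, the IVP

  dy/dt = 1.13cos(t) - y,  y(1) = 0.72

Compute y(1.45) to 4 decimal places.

Heun: k1 = f(t_n, y_n); k2 = f(t_n + h, y_n + h·k1); y_{n+1} = y_n + (h/2)·(k1 + k2).
t=1.000000, y=0.720000:
  k1 = f(1.000000, 0.720000) = -0.109458
  k2 = f(1.150000, 0.703581) = -0.241990
  y ← 0.720000 + (0.15/2)·(-0.109458 + (-0.241990)) = 0.693641
t=1.150000, y=0.693641:
  k1 = f(1.150000, 0.693641) = -0.232051
  k2 = f(1.300000, 0.658834) = -0.356560
  y ← 0.693641 + (0.15/2)·(-0.232051 + (-0.356560)) = 0.649496
t=1.300000, y=0.649496:
  k1 = f(1.300000, 0.649496) = -0.347222
  k2 = f(1.450000, 0.597412) = -0.461244
  y ← 0.649496 + (0.15/2)·(-0.347222 + (-0.461244)) = 0.588861
y(1.45) ≈ 0.5889

0.5889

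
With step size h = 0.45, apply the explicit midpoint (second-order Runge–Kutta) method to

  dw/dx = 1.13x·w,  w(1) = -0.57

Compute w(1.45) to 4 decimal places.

Midpoint: k1 = f(x_n, w_n); k2 = f(x_n + h/2, w_n + (h/2)·k1); w_{n+1} = w_n + h·k2.
x=1.000000, w=-0.570000:
  k1 = f(1.000000, -0.570000) = -0.644100
  k2 = f(1.225000, -0.714922) = -0.989631
  w ← -0.570000 + 0.45·(-0.989631) = -1.015334
w(1.45) ≈ -1.0153

-1.0153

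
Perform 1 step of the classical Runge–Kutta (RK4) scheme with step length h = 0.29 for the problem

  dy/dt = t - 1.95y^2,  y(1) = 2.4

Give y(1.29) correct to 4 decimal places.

RK4: k1 = f(t_n, y_n); k2 = f(t_n + h/2, y_n + (h/2)·k1); k3 = f(t_n + h/2, y_n + (h/2)·k2); k4 = f(t_n + h, y_n + h·k3); y_{n+1} = y_n + (h/6)·(k1 + 2k2 + 2k3 + k4).
t=1.000000, y=2.400000:
  k1 = f(1.000000, 2.400000) = -10.232000
  k2 = f(1.145000, 0.916360) = -0.492446
  k3 = f(1.145000, 2.328595) = -9.428595
  k4 = f(1.290000, -0.334293) = 1.072084
  y ← 2.400000 + (0.29/6)·(k1 + 2k2 + 2k3 + k4) = 0.998237
y(1.29) ≈ 0.9982

0.9982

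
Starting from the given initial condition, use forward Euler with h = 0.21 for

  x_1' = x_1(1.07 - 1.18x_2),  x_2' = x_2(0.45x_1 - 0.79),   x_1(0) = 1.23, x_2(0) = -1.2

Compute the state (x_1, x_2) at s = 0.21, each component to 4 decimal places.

Euler on (x_1,x_2): x_1_{n+1} = x_1_n + h·x_1', x_2_{n+1} = x_2_n + h·x_2'.
0.000000: (1.230000, -1.200000); f=(3.057780, 0.283800) → (1.872134, -1.140402)
(x_1(0.21), x_2(0.21)) ≈ (1.8721, -1.1404)

1.8721, -1.1404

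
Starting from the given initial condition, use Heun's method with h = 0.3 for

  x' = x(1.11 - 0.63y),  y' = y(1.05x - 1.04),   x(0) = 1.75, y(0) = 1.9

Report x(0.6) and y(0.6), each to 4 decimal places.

Heun on (x,y): k1 = f(t_n, state_n); k2 = f(t_n + h, state_n + h·k1); state_{n+1} = state_n + (h/2)·(k1 + k2).
0.000000: (1.750000, 1.900000)
  k1 = (-0.152250, 1.515250)
  predictor → (1.704325, 2.354575)
  k2 = (-0.636365, 1.764851)
  → (1.631708, 2.392015)
0.300000: (1.631708, 2.392015)
  k1 = (-0.647738, 1.610528)
  predictor → (1.437386, 2.875173)
  k2 = (-1.008124, 1.349191)
  → (1.383328, 2.835973)
(x(0.6), y(0.6)) ≈ (1.3833, 2.8360)

1.3833, 2.8360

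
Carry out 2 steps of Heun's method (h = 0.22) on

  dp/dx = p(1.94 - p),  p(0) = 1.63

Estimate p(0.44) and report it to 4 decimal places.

Heun: k1 = f(x_n, p_n); k2 = f(x_n + h, p_n + h·k1); p_{n+1} = p_n + (h/2)·(k1 + k2).
x=0.000000, p=1.630000:
  k1 = f(0.000000, 1.630000) = 0.505300
  k2 = f(0.220000, 1.741166) = 0.346203
  p ← 1.630000 + (0.22/2)·(0.505300 + 0.346203) = 1.723665
x=0.220000, p=1.723665:
  k1 = f(0.220000, 1.723665) = 0.372889
  k2 = f(0.440000, 1.805701) = 0.242504
  p ← 1.723665 + (0.22/2)·(0.372889 + 0.242504) = 1.791359
p(0.44) ≈ 1.7914

1.7914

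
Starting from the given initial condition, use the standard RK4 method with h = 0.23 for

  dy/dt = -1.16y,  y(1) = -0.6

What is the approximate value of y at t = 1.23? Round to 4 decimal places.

RK4: k1 = f(t_n, y_n); k2 = f(t_n + h/2, y_n + (h/2)·k1); k3 = f(t_n + h/2, y_n + (h/2)·k2); k4 = f(t_n + h, y_n + h·k3); y_{n+1} = y_n + (h/6)·(k1 + 2k2 + 2k3 + k4).
t=1.000000, y=-0.600000:
  k1 = f(1.000000, -0.600000) = 0.696000
  k2 = f(1.115000, -0.519960) = 0.603154
  k3 = f(1.115000, -0.530637) = 0.615539
  k4 = f(1.230000, -0.458426) = 0.531774
  y ← -0.600000 + (0.23/6)·(k1 + 2k2 + 2k3 + k4) = -0.459502
y(1.23) ≈ -0.4595

-0.4595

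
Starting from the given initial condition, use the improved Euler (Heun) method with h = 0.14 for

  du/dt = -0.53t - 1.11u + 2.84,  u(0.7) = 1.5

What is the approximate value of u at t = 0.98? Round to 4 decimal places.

Heun: k1 = f(t_n, u_n); k2 = f(t_n + h, u_n + h·k1); u_{n+1} = u_n + (h/2)·(k1 + k2).
t=0.700000, u=1.500000:
  k1 = f(0.700000, 1.500000) = 0.804000
  k2 = f(0.840000, 1.612560) = 0.604858
  u ← 1.500000 + (0.14/2)·(0.804000 + 0.604858) = 1.598620
t=0.840000, u=1.598620:
  k1 = f(0.840000, 1.598620) = 0.620332
  k2 = f(0.980000, 1.685467) = 0.449732
  u ← 1.598620 + (0.14/2)·(0.620332 + 0.449732) = 1.673525
u(0.98) ≈ 1.6735

1.6735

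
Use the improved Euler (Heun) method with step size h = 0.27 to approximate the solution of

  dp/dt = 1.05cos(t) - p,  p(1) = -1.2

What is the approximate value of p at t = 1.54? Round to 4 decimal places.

Heun: k1 = f(t_n, p_n); k2 = f(t_n + h, p_n + h·k1); p_{n+1} = p_n + (h/2)·(k1 + k2).
t=1.000000, p=-1.200000:
  k1 = f(1.000000, -1.200000) = 1.767317
  k2 = f(1.270000, -0.722824) = 1.033919
  p ← -1.200000 + (0.27/2)·(1.767317 + 1.033919) = -0.821833
t=1.270000, p=-0.821833:
  k1 = f(1.270000, -0.821833) = 1.132928
  k2 = f(1.540000, -0.515943) = 0.548274
  p ← -0.821833 + (0.27/2)·(1.132928 + 0.548274) = -0.594871
p(1.54) ≈ -0.5949

-0.5949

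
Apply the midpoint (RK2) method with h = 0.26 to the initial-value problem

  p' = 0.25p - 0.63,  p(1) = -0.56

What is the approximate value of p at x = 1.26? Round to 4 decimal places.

-0.7667

Midpoint: k1 = f(x_n, p_n); k2 = f(x_n + h/2, p_n + (h/2)·k1); p_{n+1} = p_n + h·k2.
x=1.000000, p=-0.560000:
  k1 = f(1.000000, -0.560000) = -0.770000
  k2 = f(1.130000, -0.660100) = -0.795025
  p ← -0.560000 + 0.26·(-0.795025) = -0.766707
p(1.26) ≈ -0.7667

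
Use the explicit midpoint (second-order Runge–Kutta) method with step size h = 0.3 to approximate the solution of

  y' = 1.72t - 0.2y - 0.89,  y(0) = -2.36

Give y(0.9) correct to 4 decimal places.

Midpoint: k1 = f(t_n, y_n); k2 = f(t_n + h/2, y_n + (h/2)·k1); y_{n+1} = y_n + h·k2.
t=0.000000, y=-2.360000:
  k1 = f(0.000000, -2.360000) = -0.418000
  k2 = f(0.150000, -2.422700) = -0.147460
  y ← -2.360000 + 0.3·(-0.147460) = -2.404238
t=0.300000, y=-2.404238:
  k1 = f(0.300000, -2.404238) = 0.106848
  k2 = f(0.450000, -2.388211) = 0.361642
  y ← -2.404238 + 0.3·0.361642 = -2.295745
t=0.600000, y=-2.295745:
  k1 = f(0.600000, -2.295745) = 0.601149
  k2 = f(0.750000, -2.205573) = 0.841115
  y ← -2.295745 + 0.3·0.841115 = -2.043411
y(0.9) ≈ -2.0434

-2.0434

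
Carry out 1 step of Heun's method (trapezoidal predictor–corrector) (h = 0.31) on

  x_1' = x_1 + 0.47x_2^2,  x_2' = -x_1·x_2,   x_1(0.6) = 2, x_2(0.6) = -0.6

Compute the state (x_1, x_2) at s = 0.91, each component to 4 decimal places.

2.7542, -0.3196

Heun on (x_1,x_2): k1 = f(s_n, state_n); k2 = f(s_n + h, state_n + h·k1); state_{n+1} = state_n + (h/2)·(k1 + k2).
0.600000: (2.000000, -0.600000)
  k1 = (2.169200, 1.200000)
  predictor → (2.672452, -0.228000)
  k2 = (2.696884, 0.609319)
  → (2.754243, -0.319556)
(x_1(0.91), x_2(0.91)) ≈ (2.7542, -0.3196)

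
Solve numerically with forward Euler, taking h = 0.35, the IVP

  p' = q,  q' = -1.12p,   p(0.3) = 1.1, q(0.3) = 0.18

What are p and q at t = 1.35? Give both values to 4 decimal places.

0.8276, -1.1285

Euler on (p,q): p_{n+1} = p_n + h·p', q_{n+1} = q_n + h·q'.
0.300000: (1.100000, 0.180000); f=(0.180000, -1.232000) → (1.163000, -0.251200)
0.650000: (1.163000, -0.251200); f=(-0.251200, -1.302560) → (1.075080, -0.707096)
1.000000: (1.075080, -0.707096); f=(-0.707096, -1.204090) → (0.827596, -1.128527)
(p(1.35), q(1.35)) ≈ (0.8276, -1.1285)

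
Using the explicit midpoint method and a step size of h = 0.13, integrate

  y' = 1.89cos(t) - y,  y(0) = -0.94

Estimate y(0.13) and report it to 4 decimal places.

-0.5965

Midpoint: k1 = f(t_n, y_n); k2 = f(t_n + h/2, y_n + (h/2)·k1); y_{n+1} = y_n + h·k2.
t=0.000000, y=-0.940000:
  k1 = f(0.000000, -0.940000) = 2.830000
  k2 = f(0.065000, -0.756050) = 2.642059
  y ← -0.940000 + 0.13·2.642059 = -0.596532
y(0.13) ≈ -0.5965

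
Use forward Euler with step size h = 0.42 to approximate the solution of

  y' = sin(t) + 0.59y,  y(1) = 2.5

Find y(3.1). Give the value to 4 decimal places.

10.4479

Euler: y_{n+1} = y_n + h·f(t_n, y_n).
t=1.000000, y=2.500000: f=2.316471 → y ← 2.500000 + 0.42·2.316471 = 3.472918
t=1.420000, y=3.472918: f=3.037673 → y ← 3.472918 + 0.42·3.037673 = 4.748741
t=1.840000, y=4.748741: f=3.765740 → y ← 4.748741 + 0.42·3.765740 = 6.330351
t=2.260000, y=6.330351: f=4.506660 → y ← 6.330351 + 0.42·4.506660 = 8.223149
t=2.680000, y=8.223149: f=5.297032 → y ← 8.223149 + 0.42·5.297032 = 10.447902
y(3.1) ≈ 10.4479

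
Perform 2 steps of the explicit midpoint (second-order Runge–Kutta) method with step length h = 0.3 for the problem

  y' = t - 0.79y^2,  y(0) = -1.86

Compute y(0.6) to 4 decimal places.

-6.8533

Midpoint: k1 = f(t_n, y_n); k2 = f(t_n + h/2, y_n + (h/2)·k1); y_{n+1} = y_n + h·k2.
t=0.000000, y=-1.860000:
  k1 = f(0.000000, -1.860000) = -2.733084
  k2 = f(0.150000, -2.269963) = -3.920657
  y ← -1.860000 + 0.3·(-3.920657) = -3.036197
t=0.300000, y=-3.036197:
  k1 = f(0.300000, -3.036197) = -6.982609
  k2 = f(0.450000, -4.083588) = -12.723799
  y ← -3.036197 + 0.3·(-12.723799) = -6.853337
y(0.6) ≈ -6.8533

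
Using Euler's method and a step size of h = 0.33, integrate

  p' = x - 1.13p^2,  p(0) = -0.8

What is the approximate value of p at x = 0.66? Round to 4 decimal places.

-1.3320

Euler: p_{n+1} = p_n + h·f(x_n, p_n).
x=0.000000, p=-0.800000: f=-0.723200 → p ← -0.800000 + 0.33·(-0.723200) = -1.038656
x=0.330000, p=-1.038656: f=-0.889051 → p ← -1.038656 + 0.33·(-0.889051) = -1.332043
p(0.66) ≈ -1.3320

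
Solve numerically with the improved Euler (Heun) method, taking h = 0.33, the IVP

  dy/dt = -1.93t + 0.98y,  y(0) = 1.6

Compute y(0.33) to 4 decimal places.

Heun: k1 = f(t_n, y_n); k2 = f(t_n + h, y_n + h·k1); y_{n+1} = y_n + (h/2)·(k1 + k2).
t=0.000000, y=1.600000:
  k1 = f(0.000000, 1.600000) = 1.568000
  k2 = f(0.330000, 2.117440) = 1.438191
  y ← 1.600000 + (0.33/2)·(1.568000 + 1.438191) = 2.096022
y(0.33) ≈ 2.0960

2.0960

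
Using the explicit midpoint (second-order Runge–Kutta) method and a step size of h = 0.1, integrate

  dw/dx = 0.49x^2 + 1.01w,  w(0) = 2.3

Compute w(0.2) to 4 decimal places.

Midpoint: k1 = f(x_n, w_n); k2 = f(x_n + h/2, w_n + (h/2)·k1); w_{n+1} = w_n + h·k2.
x=0.000000, w=2.300000:
  k1 = f(0.000000, 2.300000) = 2.323000
  k2 = f(0.050000, 2.416150) = 2.441536
  w ← 2.300000 + 0.1·2.441536 = 2.544154
x=0.100000, w=2.544154:
  k1 = f(0.100000, 2.544154) = 2.574495
  k2 = f(0.150000, 2.672878) = 2.710632
  w ← 2.544154 + 0.1·2.710632 = 2.815217
w(0.2) ≈ 2.8152

2.8152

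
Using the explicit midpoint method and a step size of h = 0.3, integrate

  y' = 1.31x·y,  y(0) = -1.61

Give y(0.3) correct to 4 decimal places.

-1.7049

Midpoint: k1 = f(x_n, y_n); k2 = f(x_n + h/2, y_n + (h/2)·k1); y_{n+1} = y_n + h·k2.
x=0.000000, y=-1.610000:
  k1 = f(0.000000, -1.610000) = 0.000000
  k2 = f(0.150000, -1.610000) = -0.316365
  y ← -1.610000 + 0.3·(-0.316365) = -1.704910
y(0.3) ≈ -1.7049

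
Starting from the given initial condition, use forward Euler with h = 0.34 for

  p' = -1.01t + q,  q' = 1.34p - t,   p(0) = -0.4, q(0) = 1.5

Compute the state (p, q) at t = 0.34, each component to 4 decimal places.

Euler on (p,q): p_{n+1} = p_n + h·p', q_{n+1} = q_n + h·q'.
0.000000: (-0.400000, 1.500000); f=(1.500000, -0.536000) → (0.110000, 1.317760)
(p(0.34), q(0.34)) ≈ (0.1100, 1.3178)

0.1100, 1.3178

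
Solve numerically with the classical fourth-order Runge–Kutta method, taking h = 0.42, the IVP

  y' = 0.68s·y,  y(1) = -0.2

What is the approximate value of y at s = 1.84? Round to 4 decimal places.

-0.4500

RK4: k1 = f(s_n, y_n); k2 = f(s_n + h/2, y_n + (h/2)·k1); k3 = f(s_n + h/2, y_n + (h/2)·k2); k4 = f(s_n + h, y_n + h·k3); y_{n+1} = y_n + (h/6)·(k1 + 2k2 + 2k3 + k4).
s=1.000000, y=-0.200000:
  k1 = f(1.000000, -0.200000) = -0.136000
  k2 = f(1.210000, -0.228560) = -0.188059
  k3 = f(1.210000, -0.239492) = -0.197054
  k4 = f(1.420000, -0.282763) = -0.273036
  y ← -0.200000 + (0.42/6)·(k1 + 2k2 + 2k3 + k4) = -0.282548
s=1.420000, y=-0.282548:
  k1 = f(1.420000, -0.282548) = -0.272829
  k2 = f(1.630000, -0.339842) = -0.376681
  k3 = f(1.630000, -0.361651) = -0.400855
  k4 = f(1.840000, -0.450907) = -0.564175
  y ← -0.282548 + (0.42/6)·(k1 + 2k2 + 2k3 + k4) = -0.449994
y(1.84) ≈ -0.4500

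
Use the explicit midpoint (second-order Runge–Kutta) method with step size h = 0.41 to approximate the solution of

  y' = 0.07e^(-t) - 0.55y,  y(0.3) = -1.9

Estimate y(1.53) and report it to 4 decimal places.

-0.9485

Midpoint: k1 = f(t_n, y_n); k2 = f(t_n + h/2, y_n + (h/2)·k1); y_{n+1} = y_n + h·k2.
t=0.300000, y=-1.900000:
  k1 = f(0.300000, -1.900000) = 1.096857
  k2 = f(0.505000, -1.675144) = 0.963575
  y ← -1.900000 + 0.41·0.963575 = -1.504934
t=0.710000, y=-1.504934:
  k1 = f(0.710000, -1.504934) = 0.862129
  k2 = f(0.915000, -1.328198) = 0.758545
  y ← -1.504934 + 0.41·0.758545 = -1.193931
t=1.120000, y=-1.193931:
  k1 = f(1.120000, -1.193931) = 0.679502
  k2 = f(1.325000, -1.054633) = 0.598654
  y ← -1.193931 + 0.41·0.598654 = -0.948483
y(1.53) ≈ -0.9485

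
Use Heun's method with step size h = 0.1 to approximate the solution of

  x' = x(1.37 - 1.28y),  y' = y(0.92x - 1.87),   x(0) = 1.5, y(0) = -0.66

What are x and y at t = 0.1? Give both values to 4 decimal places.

Heun on (x,y): k1 = f(t_n, state_n); k2 = f(t_n + h, state_n + h·k1); state_{n+1} = state_n + (h/2)·(k1 + k2).
0.000000: (1.500000, -0.660000)
  k1 = (3.322200, 0.323400)
  predictor → (1.832220, -0.627660)
  k2 = (3.982156, 0.115714)
  → (1.865218, -0.638044)
(x(0.1), y(0.1)) ≈ (1.8652, -0.6380)

1.8652, -0.6380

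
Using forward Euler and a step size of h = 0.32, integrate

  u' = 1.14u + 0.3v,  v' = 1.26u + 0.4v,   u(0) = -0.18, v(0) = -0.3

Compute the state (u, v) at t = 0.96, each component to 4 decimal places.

-0.6202, -0.8147

Euler on (u,v): u_{n+1} = u_n + h·u', v_{n+1} = v_n + h·v'.
0.000000: (-0.180000, -0.300000); f=(-0.295200, -0.346800) → (-0.274464, -0.410976)
0.320000: (-0.274464, -0.410976); f=(-0.436182, -0.510215) → (-0.414042, -0.574245)
0.640000: (-0.414042, -0.574245); f=(-0.644282, -0.751391) → (-0.620212, -0.814690)
(u(0.96), v(0.96)) ≈ (-0.6202, -0.8147)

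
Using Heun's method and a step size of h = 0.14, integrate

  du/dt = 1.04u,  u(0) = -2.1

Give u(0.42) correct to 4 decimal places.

-3.2458

Heun: k1 = f(t_n, u_n); k2 = f(t_n + h, u_n + h·k1); u_{n+1} = u_n + (h/2)·(k1 + k2).
t=0.000000, u=-2.100000:
  k1 = f(0.000000, -2.100000) = -2.184000
  k2 = f(0.140000, -2.405760) = -2.501990
  u ← -2.100000 + (0.14/2)·(-2.184000 + (-2.501990)) = -2.428019
t=0.140000, u=-2.428019:
  k1 = f(0.140000, -2.428019) = -2.525140
  k2 = f(0.280000, -2.781539) = -2.892800
  u ← -2.428019 + (0.14/2)·(-2.525140 + (-2.892800)) = -2.807275
t=0.280000, u=-2.807275:
  k1 = f(0.280000, -2.807275) = -2.919566
  k2 = f(0.420000, -3.216014) = -3.344655
  u ← -2.807275 + (0.14/2)·(-2.919566 + (-3.344655)) = -3.245771
u(0.42) ≈ -3.2458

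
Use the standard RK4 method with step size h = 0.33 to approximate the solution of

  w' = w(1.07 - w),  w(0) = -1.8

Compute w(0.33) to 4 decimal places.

-7.8846

RK4: k1 = f(s_n, w_n); k2 = f(s_n + h/2, w_n + (h/2)·k1); k3 = f(s_n + h/2, w_n + (h/2)·k2); k4 = f(s_n + h, w_n + h·k3); w_{n+1} = w_n + (h/6)·(k1 + 2k2 + 2k3 + k4).
s=0.000000, w=-1.800000:
  k1 = f(0.000000, -1.800000) = -5.166000
  k2 = f(0.165000, -2.652390) = -9.873230
  k3 = f(0.165000, -3.429083) = -15.427729
  k4 = f(0.330000, -6.891150) = -54.861486
  w ← -1.800000 + (0.33/6)·(k1 + 2k2 + 2k3 + k4) = -7.884617
w(0.33) ≈ -7.8846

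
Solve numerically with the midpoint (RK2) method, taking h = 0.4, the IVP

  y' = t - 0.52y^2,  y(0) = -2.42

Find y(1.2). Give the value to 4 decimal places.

Midpoint: k1 = f(t_n, y_n); k2 = f(t_n + h/2, y_n + (h/2)·k1); y_{n+1} = y_n + h·k2.
t=0.000000, y=-2.420000:
  k1 = f(0.000000, -2.420000) = -3.045328
  k2 = f(0.200000, -3.029066) = -4.571124
  y ← -2.420000 + 0.4·(-4.571124) = -4.248450
t=0.400000, y=-4.248450:
  k1 = f(0.400000, -4.248450) = -8.985648
  k2 = f(0.600000, -6.045579) = -18.405495
  y ← -4.248450 + 0.4·(-18.405495) = -11.610648
t=0.800000, y=-11.610648:
  k1 = f(0.800000, -11.610648) = -69.299711
  k2 = f(1.000000, -25.470590) = -336.350492
  y ← -11.610648 + 0.4·(-336.350492) = -146.150844
y(1.2) ≈ -146.1508

-146.1508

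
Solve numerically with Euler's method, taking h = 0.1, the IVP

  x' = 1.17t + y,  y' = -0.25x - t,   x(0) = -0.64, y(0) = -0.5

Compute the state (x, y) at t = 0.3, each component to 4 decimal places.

-0.7510, -0.4786

Euler on (x,y): x_{n+1} = x_n + h·x', y_{n+1} = y_n + h·y'.
0.000000: (-0.640000, -0.500000); f=(-0.500000, 0.160000) → (-0.690000, -0.484000)
0.100000: (-0.690000, -0.484000); f=(-0.367000, 0.072500) → (-0.726700, -0.476750)
0.200000: (-0.726700, -0.476750); f=(-0.242750, -0.018325) → (-0.750975, -0.478583)
(x(0.3), y(0.3)) ≈ (-0.7510, -0.4786)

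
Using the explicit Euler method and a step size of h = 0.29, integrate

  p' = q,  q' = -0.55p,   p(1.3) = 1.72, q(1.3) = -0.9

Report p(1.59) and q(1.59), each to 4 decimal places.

1.4590, -1.1743

Euler on (p,q): p_{n+1} = p_n + h·p', q_{n+1} = q_n + h·q'.
1.300000: (1.720000, -0.900000); f=(-0.900000, -0.946000) → (1.459000, -1.174340)
(p(1.59), q(1.59)) ≈ (1.4590, -1.1743)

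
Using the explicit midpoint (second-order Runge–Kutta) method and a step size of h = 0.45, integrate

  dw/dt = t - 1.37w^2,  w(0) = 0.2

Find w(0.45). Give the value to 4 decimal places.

Midpoint: k1 = f(t_n, w_n); k2 = f(t_n + h/2, w_n + (h/2)·k1); w_{n+1} = w_n + h·k2.
t=0.000000, w=0.200000:
  k1 = f(0.000000, 0.200000) = -0.054800
  k2 = f(0.225000, 0.187670) = 0.176749
  w ← 0.200000 + 0.45·0.176749 = 0.279537
w(0.45) ≈ 0.2795

0.2795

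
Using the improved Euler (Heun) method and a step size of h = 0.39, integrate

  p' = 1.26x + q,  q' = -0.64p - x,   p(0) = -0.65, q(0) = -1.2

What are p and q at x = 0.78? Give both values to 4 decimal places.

-1.0961, -1.0089

Heun on (p,q): k1 = f(x_n, state_n); k2 = f(x_n + h, state_n + h·k1); state_{n+1} = state_n + (h/2)·(k1 + k2).
0.000000: (-0.650000, -1.200000)
  k1 = (-1.200000, 0.416000)
  predictor → (-1.118000, -1.037760)
  k2 = (-0.546360, 0.325520)
  → (-0.990540, -1.055404)
0.390000: (-0.990540, -1.055404)
  k1 = (-0.564004, 0.243946)
  predictor → (-1.210502, -0.960265)
  k2 = (0.022535, -0.005279)
  → (-1.096127, -1.008864)
(p(0.78), q(0.78)) ≈ (-1.0961, -1.0089)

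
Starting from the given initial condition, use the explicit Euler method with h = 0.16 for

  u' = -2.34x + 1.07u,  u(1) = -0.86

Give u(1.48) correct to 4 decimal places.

Euler: u_{n+1} = u_n + h·f(x_n, u_n).
x=1.000000, u=-0.860000: f=-3.260200 → u ← -0.860000 + 0.16·(-3.260200) = -1.381632
x=1.160000, u=-1.381632: f=-4.192746 → u ← -1.381632 + 0.16·(-4.192746) = -2.052471
x=1.320000, u=-2.052471: f=-5.284944 → u ← -2.052471 + 0.16·(-5.284944) = -2.898063
u(1.48) ≈ -2.8981

-2.8981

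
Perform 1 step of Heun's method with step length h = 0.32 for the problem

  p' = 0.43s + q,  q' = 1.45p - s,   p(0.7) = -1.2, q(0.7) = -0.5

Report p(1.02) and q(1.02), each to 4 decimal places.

Heun on (p,q): k1 = f(s_n, state_n); k2 = f(s_n + h, state_n + h·k1); state_{n+1} = state_n + (h/2)·(k1 + k2).
0.700000: (-1.200000, -0.500000)
  k1 = (-0.199000, -2.440000)
  predictor → (-1.263680, -1.280800)
  k2 = (-0.842200, -2.852336)
  → (-1.366592, -1.346774)
(p(1.02), q(1.02)) ≈ (-1.3666, -1.3468)

-1.3666, -1.3468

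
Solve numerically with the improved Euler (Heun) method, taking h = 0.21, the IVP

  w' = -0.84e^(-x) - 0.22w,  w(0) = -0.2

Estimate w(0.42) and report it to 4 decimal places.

-0.4571

Heun: k1 = f(x_n, w_n); k2 = f(x_n + h, w_n + h·k1); w_{n+1} = w_n + (h/2)·(k1 + k2).
x=0.000000, w=-0.200000:
  k1 = f(0.000000, -0.200000) = -0.796000
  k2 = f(0.210000, -0.367160) = -0.600116
  w ← -0.200000 + (0.21/2)·(-0.796000 + (-0.600116)) = -0.346592
x=0.210000, w=-0.346592:
  k1 = f(0.210000, -0.346592) = -0.604640
  k2 = f(0.420000, -0.473567) = -0.447735
  w ← -0.346592 + (0.21/2)·(-0.604640 + (-0.447735)) = -0.457092
w(0.42) ≈ -0.4571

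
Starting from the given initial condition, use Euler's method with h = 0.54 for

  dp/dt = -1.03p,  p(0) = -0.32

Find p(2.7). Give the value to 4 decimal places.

-0.0055

Euler: p_{n+1} = p_n + h·f(t_n, p_n).
t=0.000000, p=-0.320000: f=0.329600 → p ← -0.320000 + 0.54·0.329600 = -0.142016
t=0.540000, p=-0.142016: f=0.146276 → p ← -0.142016 + 0.54·0.146276 = -0.063027
t=1.080000, p=-0.063027: f=0.064918 → p ← -0.063027 + 0.54·0.064918 = -0.027971
t=1.620000, p=-0.027971: f=0.028810 → p ← -0.027971 + 0.54·0.028810 = -0.012414
t=2.160000, p=-0.012414: f=0.012786 → p ← -0.012414 + 0.54·0.012786 = -0.005509
p(2.7) ≈ -0.0055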